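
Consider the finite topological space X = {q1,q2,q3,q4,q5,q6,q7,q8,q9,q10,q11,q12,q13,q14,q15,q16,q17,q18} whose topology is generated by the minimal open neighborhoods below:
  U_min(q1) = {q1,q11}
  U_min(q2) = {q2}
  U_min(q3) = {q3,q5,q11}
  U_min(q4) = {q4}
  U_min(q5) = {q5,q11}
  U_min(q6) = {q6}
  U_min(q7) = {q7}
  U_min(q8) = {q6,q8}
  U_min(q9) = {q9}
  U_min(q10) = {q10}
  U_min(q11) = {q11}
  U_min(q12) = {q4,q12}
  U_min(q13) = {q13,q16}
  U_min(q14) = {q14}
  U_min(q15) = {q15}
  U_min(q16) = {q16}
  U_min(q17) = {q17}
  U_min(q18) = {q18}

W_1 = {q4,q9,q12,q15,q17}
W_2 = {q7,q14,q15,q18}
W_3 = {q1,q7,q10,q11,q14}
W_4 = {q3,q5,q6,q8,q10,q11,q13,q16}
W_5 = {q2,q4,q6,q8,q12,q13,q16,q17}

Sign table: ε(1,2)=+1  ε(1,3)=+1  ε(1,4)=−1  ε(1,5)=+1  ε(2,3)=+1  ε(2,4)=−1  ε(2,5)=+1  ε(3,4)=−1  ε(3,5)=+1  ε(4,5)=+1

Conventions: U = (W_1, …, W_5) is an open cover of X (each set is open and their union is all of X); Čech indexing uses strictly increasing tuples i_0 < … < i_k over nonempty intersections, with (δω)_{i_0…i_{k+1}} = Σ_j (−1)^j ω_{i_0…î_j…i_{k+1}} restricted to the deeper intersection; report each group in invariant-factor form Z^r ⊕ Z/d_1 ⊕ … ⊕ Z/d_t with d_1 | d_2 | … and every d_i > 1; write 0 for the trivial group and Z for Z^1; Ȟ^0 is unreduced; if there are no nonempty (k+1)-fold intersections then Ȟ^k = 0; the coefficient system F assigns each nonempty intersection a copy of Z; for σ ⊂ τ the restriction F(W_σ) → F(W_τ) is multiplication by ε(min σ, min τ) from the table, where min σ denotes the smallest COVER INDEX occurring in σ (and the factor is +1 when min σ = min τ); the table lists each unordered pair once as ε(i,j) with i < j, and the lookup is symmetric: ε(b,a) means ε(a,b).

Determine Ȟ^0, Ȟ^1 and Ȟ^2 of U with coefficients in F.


nerve simplices:
  W12={q15} W15={q4,q12,q17} W23={q7,q14} W34={q10,q11} W45={q6,q8,q13,q16}
C dims 5,5; δ0: rk 5, SNF 1^4·2
degree 0: 5−5−0 = 0 → Ȟ^0 ≅ 0
degree 1: 5−0−5 = 0 plus torsion [2] → Ȟ^1 ≅ Z/2
degree 2: 0−0−0 = 0 → Ȟ^2 ≅ 0

Ȟ^0(U;F) ≅ 0,  Ȟ^1(U;F) ≅ Z/2,  Ȟ^2(U;F) ≅ 0


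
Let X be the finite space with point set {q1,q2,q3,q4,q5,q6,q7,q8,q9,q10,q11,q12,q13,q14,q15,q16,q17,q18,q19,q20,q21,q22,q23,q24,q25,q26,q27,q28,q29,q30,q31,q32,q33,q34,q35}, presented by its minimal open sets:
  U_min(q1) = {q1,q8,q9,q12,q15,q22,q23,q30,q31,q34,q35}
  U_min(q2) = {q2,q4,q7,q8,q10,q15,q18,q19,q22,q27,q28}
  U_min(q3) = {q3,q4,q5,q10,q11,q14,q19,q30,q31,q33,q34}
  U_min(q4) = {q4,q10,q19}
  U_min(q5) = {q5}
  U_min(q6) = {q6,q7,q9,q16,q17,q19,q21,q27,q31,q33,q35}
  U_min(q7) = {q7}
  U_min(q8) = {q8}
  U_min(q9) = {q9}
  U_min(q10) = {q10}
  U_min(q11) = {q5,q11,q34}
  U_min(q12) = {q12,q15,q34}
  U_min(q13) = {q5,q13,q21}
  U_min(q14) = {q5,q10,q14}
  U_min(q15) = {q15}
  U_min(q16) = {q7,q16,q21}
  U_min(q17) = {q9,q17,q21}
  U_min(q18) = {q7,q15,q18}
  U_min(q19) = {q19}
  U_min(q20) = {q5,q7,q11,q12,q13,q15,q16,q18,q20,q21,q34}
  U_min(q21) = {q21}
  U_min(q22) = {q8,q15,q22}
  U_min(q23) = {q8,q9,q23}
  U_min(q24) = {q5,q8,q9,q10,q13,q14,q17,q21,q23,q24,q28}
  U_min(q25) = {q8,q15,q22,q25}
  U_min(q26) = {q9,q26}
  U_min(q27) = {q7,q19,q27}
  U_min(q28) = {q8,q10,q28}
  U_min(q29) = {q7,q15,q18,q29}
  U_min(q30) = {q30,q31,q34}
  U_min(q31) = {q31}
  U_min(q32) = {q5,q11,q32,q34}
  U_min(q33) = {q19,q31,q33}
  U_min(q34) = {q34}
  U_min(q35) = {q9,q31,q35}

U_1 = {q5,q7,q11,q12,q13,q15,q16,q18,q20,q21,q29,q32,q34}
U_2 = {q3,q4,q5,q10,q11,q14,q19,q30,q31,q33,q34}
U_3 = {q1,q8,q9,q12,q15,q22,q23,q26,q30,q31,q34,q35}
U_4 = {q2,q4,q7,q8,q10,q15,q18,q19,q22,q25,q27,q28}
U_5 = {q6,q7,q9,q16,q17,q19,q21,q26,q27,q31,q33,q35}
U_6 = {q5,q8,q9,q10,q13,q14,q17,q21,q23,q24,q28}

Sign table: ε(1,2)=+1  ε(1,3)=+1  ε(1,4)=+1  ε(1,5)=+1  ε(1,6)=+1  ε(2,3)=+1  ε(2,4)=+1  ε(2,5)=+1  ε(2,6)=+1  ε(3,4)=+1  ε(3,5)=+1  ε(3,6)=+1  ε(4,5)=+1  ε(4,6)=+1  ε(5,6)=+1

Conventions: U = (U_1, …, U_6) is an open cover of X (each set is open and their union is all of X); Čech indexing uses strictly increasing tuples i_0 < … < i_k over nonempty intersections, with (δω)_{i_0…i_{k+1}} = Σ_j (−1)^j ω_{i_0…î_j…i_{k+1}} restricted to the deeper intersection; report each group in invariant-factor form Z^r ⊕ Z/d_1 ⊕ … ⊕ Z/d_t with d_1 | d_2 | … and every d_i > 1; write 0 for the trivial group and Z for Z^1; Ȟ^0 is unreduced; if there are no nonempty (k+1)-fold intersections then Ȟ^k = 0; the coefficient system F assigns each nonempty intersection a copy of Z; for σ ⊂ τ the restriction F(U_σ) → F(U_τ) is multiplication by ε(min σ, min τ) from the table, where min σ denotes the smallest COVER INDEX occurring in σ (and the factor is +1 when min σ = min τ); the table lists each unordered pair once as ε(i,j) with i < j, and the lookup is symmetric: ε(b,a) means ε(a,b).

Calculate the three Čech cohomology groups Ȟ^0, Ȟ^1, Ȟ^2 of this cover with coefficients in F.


Ȟ^0 ≅ Z, Ȟ^1 ≅ 0 and Ȟ^2 ≅ Z/2

intersection data:
  U12={q5,q11,q34} U13={q12,q15,q34} U14={q7,q15,q18} U15={q7,q16,q21} U16={q5,q13,q21} U23={q30,q31,q34} U24={q4,q10,q19} U25={q19,q31,q33} U26={q5,q10,q14} U34={q8,q15,q22} U35={q9,q26,q31,q35} U36={q8,q9,q23} U45={q7,q19,q27} U46={q8,q10,q28} U56={q9,q17,q21}
  U123={q34} U126={q5} U134={q15} U145={q7} U156={q21} U235={q31} U245={q19} U246={q10} U346={q8} U356={q9}
C dims 6,15,10; δ0: rk 5, SNF 1^5; δ1: rk 10, SNF 1^9·2
Ȟ^0 = (6 − 5) − 0 = 1, so Ȟ^0 ≅ Z
Ȟ^1 = (15 − 10) − 5 = 0, so Ȟ^1 ≅ 0
Ȟ^2 = (10 − 0) − 10 = 0 plus torsion [2], so Ȟ^2 ≅ Z/2


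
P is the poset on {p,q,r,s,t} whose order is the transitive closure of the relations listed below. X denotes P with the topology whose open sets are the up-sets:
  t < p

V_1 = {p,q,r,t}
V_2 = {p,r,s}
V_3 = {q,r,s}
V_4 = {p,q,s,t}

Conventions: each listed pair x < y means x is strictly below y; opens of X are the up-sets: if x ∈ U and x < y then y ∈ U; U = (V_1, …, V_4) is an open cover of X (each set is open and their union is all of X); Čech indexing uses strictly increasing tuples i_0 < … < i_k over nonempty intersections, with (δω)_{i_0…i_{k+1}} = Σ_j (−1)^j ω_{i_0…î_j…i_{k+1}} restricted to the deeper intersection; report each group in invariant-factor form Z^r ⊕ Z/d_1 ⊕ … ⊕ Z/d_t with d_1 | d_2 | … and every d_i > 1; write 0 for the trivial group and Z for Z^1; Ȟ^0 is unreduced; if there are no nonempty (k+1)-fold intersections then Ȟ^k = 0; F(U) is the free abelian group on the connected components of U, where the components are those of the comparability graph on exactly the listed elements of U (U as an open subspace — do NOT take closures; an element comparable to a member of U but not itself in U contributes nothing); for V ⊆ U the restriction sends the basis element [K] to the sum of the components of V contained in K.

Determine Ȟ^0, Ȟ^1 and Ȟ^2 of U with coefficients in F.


Ȟ^0 = Z^4, Ȟ^1 = 0 and Ȟ^2 = 0

nonempty overlaps:
  V12={p,r} V13={q,r} V14={p,q,t} V23={r,s} V24={p,s} V34={q,s}
  V123={r} V124={p} V134={q} V234={s}
components per intersection:
  V1: {p,t} {q} {r}
  V2: {p} {r} {s}
  V3: {q} {r} {s}
  V4: {p,t} {q} {s}
  V12: {p} {r}
  V13: {q} {r}
  V14: {p,t} {q}
  V23: {r} {s}
  V24: {p} {s}
  V34: {q} {s}
  V123: {r}
  V124: {p}
  V134: {q}
  V234: {s}
C dims 12,12,4; δ0: rk 8, SNF 1^8; δ1: rk 4, SNF 1^4
degree 0: 12−8−0 = 4 → Ȟ^0 ≅ Z^4
degree 1: 12−4−8 = 0 → Ȟ^1 ≅ 0
degree 2: 4−0−4 = 0 → Ȟ^2 ≅ 0


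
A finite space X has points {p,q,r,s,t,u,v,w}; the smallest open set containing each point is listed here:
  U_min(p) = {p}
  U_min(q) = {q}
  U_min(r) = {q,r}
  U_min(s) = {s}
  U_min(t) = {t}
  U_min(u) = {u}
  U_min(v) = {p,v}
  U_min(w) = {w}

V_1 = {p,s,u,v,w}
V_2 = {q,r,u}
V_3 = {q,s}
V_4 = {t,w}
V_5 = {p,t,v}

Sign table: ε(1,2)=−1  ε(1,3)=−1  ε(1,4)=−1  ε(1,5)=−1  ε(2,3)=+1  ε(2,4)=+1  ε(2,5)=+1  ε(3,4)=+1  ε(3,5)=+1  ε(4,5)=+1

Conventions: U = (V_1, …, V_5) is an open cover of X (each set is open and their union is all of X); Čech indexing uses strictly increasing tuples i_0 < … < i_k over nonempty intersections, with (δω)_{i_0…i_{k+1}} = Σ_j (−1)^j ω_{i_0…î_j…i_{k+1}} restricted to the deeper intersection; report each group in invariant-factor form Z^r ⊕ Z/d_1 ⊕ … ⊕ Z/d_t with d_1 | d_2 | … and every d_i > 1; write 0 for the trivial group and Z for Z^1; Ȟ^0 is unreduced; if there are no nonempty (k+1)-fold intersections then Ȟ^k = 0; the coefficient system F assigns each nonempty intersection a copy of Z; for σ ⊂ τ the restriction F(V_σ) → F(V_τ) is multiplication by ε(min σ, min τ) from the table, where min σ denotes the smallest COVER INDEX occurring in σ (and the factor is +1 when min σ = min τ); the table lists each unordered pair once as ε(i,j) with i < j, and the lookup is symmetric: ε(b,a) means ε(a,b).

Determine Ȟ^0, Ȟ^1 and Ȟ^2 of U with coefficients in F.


Ȟ^0 ≅ Z, Ȟ^1 ≅ Z^2, Ȟ^2 ≅ 0

nonempty overlaps:
  V12={u} V13={s} V14={w} V15={p,v} V23={q} V45={t}
C dims 5,6; δ0: rk 4, SNF 1^4
degree 0: 5−4−0 = 1 → Ȟ^0 ≅ Z
degree 1: 6−0−4 = 2 → Ȟ^1 ≅ Z^2
degree 2: 0−0−0 = 0 → Ȟ^2 ≅ 0


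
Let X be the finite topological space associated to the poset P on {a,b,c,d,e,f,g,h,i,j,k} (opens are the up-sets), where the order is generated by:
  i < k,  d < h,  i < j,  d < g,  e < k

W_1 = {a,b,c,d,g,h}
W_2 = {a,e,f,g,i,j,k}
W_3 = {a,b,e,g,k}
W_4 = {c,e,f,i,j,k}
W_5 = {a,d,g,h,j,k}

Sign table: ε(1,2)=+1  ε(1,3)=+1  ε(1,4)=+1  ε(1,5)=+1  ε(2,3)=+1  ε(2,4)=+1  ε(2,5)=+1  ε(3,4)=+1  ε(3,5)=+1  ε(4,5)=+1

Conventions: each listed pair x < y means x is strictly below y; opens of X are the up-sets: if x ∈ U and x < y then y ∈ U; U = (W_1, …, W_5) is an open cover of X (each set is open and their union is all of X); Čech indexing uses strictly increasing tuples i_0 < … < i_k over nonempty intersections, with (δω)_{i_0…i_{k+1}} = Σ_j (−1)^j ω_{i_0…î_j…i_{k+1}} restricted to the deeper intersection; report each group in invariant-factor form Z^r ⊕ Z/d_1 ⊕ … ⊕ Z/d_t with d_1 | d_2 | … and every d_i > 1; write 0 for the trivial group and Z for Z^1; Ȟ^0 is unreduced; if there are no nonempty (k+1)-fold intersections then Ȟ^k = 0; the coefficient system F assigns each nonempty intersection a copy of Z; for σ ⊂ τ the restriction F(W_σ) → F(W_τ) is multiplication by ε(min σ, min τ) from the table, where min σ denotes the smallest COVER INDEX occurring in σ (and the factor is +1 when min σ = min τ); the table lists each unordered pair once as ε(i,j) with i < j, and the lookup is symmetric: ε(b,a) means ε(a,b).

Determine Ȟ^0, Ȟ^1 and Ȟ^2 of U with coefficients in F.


nonempty intersections:
  W12={a,g} W13={a,b,g} W14={c} W15={a,d,g,h} W23={a,e,g,k} W24={e,f,i,j,k} W25={a,g,j,k} W34={e,k} W35={a,g,k} W45={j,k}
  W123={a,g} W125={a,g} W135={a,g} W234={e,k} W235={a,g,k} W245={j,k} W345={k}
  W1235={a,g} W2345={k}
C dims 5,10,7,2; δ0: rk 4, SNF 1^4; δ1: rk 5, SNF 1^5; δ2: rk 2, SNF 1^2
Ȟ^0: (5−4)−0=1 ⇒ Z
Ȟ^1: (10−5)−4=1 ⇒ Z
Ȟ^2: (7−2)−5=0 ⇒ 0

Ȟ^0 ≅ Z, Ȟ^1 ≅ Z and Ȟ^2 ≅ 0


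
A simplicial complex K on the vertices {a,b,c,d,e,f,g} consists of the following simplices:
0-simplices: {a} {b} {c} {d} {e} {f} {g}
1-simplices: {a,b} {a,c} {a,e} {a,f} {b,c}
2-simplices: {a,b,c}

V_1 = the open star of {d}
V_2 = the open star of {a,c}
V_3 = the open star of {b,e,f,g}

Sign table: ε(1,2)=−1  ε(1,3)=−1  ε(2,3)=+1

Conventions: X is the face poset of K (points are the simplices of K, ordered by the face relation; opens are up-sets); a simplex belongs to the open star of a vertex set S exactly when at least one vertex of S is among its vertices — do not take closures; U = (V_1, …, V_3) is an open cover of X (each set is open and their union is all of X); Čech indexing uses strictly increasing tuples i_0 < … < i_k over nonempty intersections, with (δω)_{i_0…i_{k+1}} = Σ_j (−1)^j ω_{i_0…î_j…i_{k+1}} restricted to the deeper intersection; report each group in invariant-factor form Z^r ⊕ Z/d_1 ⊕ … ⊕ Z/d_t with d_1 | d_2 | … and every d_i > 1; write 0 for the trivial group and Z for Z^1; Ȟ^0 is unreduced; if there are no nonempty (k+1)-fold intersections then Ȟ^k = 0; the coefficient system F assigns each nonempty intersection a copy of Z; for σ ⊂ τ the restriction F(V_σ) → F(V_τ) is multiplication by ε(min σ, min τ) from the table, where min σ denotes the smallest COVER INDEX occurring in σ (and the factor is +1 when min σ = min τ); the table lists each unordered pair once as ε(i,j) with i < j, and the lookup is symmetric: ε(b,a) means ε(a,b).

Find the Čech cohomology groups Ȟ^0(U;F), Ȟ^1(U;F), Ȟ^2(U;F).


cover nerve:
  V1={{d}} V2={{a},{c},{a,b},{a,c},{a,e},{a,f},{b,c},{a,b,c}} V3={{b},{e},{f},{g},{a,b},{a,e},{a,f},{b,c},{a,b,c}}
  V23={{a,b},{a,e},{a,f},{b,c},{a,b,c}}
C dims 3,1; δ0: rk 1, SNF 1^1
Ȟ^0: (3−1)−0=2 ⇒ Z^2
Ȟ^1: (1−0)−1=0 ⇒ 0
Ȟ^2: (0−0)−0=0 ⇒ 0

Ȟ^0 ≅ Z^2,  Ȟ^1 ≅ 0,  Ȟ^2 ≅ 0


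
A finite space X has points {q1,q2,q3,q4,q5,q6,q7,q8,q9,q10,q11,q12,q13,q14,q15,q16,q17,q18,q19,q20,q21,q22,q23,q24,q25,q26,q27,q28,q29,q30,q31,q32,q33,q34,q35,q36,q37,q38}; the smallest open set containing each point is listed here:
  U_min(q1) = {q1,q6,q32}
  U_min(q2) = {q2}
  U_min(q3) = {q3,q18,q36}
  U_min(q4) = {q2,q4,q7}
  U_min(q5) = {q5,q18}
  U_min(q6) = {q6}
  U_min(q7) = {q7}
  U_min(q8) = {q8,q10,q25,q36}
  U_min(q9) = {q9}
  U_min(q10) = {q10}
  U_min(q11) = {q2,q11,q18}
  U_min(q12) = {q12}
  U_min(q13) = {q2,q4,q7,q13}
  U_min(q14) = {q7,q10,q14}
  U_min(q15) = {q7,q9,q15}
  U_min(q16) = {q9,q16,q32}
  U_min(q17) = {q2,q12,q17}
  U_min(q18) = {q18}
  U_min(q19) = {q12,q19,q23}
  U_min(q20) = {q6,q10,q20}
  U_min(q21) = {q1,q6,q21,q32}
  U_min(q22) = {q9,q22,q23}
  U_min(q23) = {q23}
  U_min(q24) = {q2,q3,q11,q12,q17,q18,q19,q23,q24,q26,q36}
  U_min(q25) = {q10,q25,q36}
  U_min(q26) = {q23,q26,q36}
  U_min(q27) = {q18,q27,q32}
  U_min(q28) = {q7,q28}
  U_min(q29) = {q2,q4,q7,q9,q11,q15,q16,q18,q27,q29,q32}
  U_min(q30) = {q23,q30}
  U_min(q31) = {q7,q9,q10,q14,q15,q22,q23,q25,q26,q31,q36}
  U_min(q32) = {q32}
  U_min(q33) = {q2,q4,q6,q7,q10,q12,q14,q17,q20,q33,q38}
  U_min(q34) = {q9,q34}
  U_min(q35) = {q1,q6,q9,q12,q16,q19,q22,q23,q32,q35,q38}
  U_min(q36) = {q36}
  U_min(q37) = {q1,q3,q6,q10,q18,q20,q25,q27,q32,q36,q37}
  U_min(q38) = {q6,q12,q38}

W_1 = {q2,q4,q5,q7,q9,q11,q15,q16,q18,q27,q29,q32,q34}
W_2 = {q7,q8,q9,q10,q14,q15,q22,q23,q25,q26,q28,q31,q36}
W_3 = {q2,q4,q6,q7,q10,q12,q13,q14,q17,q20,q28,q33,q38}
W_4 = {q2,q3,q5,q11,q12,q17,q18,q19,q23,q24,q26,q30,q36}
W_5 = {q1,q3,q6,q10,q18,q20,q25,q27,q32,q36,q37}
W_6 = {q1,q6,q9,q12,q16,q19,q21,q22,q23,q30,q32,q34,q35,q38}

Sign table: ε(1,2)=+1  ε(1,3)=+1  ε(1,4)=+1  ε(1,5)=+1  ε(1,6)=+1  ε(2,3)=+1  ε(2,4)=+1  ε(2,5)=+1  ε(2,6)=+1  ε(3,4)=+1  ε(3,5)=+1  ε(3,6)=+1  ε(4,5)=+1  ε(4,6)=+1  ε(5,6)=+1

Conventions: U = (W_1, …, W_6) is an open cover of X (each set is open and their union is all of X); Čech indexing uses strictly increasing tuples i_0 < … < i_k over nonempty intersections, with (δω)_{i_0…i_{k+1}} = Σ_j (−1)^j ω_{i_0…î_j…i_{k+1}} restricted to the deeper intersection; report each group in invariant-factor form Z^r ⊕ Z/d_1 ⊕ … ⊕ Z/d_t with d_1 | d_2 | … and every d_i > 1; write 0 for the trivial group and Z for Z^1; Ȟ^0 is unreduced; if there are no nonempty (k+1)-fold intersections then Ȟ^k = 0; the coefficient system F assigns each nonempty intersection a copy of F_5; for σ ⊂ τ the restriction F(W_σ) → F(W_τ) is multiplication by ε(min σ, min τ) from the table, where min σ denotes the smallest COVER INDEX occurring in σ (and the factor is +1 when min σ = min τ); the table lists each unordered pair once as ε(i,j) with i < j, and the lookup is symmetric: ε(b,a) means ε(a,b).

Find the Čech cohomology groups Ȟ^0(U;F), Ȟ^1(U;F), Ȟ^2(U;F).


Ȟ^0(U;F) ≅ Z/5,  Ȟ^1(U;F) ≅ 0,  Ȟ^2(U;F) ≅ 0

nerve simplices:
  W12={q7,q9,q15} W13={q2,q4,q7} W14={q2,q5,q11,q18} W15={q18,q27,q32} W16={q9,q16,q32,q34} W23={q7,q10,q14,q28} W24={q23,q26,q36} W25={q10,q25,q36} W26={q9,q22,q23} W34={q2,q12,q17} W35={q6,q10,q20} W36={q6,q12,q38} W45={q3,q18,q36} W46={q12,q19,q23,q30} W56={q1,q6,q32}
  W123={q7} W126={q9} W134={q2} W145={q18} W156={q32} W235={q10} W245={q36} W246={q23} W346={q12} W356={q6}
C dims 6,15,10; δ0: rk_F5 5; δ1: rk_F5 10
degree 0: 6−5−0 = 1 → Ȟ^0 ≅ Z/5
degree 1: 15−10−5 = 0 → Ȟ^1 ≅ 0
degree 2: 10−0−10 = 0 → Ȟ^2 ≅ 0


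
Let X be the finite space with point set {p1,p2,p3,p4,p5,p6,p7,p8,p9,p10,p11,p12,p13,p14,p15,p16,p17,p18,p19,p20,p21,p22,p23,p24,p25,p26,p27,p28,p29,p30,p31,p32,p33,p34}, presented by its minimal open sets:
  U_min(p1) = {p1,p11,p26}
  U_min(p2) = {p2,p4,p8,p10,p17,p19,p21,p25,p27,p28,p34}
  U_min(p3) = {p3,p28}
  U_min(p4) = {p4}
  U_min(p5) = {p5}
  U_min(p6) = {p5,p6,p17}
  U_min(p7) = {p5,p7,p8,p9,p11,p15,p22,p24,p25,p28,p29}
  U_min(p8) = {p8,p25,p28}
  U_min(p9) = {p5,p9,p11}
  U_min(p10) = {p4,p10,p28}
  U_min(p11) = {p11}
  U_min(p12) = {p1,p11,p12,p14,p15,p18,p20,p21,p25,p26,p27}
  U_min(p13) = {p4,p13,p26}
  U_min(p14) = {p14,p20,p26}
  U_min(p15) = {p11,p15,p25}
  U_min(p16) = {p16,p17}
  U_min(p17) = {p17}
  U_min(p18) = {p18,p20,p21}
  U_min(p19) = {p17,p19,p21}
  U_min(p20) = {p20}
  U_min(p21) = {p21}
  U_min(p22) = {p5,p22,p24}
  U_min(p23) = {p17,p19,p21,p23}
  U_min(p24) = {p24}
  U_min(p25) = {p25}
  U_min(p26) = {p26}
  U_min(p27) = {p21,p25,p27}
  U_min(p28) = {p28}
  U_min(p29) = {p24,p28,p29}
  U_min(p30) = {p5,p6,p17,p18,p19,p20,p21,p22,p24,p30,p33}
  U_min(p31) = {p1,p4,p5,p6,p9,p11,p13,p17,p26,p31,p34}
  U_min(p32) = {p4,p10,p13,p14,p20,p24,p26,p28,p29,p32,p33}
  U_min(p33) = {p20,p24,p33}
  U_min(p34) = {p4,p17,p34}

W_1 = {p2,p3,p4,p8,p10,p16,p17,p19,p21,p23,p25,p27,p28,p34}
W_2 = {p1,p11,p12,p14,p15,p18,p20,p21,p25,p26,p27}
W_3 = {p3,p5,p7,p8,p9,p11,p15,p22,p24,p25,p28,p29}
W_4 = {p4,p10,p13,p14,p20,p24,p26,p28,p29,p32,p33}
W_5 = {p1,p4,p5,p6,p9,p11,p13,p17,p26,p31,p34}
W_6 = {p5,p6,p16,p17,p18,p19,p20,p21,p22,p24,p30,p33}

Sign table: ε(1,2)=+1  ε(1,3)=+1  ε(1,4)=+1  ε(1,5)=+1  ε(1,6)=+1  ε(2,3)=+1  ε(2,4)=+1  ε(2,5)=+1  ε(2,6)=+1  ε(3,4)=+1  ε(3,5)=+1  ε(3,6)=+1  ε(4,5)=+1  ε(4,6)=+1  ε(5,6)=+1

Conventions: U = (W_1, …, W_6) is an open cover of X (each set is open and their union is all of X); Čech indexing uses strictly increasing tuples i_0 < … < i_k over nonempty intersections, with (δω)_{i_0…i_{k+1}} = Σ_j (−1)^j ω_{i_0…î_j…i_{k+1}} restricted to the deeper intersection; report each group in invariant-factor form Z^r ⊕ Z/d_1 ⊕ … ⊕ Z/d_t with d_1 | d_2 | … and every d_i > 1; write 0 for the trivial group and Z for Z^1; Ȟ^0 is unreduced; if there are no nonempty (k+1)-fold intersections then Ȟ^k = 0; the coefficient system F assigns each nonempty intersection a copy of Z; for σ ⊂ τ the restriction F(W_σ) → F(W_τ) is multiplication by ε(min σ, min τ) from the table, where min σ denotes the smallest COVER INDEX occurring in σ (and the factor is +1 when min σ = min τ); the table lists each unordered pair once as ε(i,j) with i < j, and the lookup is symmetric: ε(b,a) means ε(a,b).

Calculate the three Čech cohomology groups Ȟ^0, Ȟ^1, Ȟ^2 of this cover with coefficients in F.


nonempty overlaps:
  W12={p21,p25,p27} W13={p3,p8,p25,p28} W14={p4,p10,p28} W15={p4,p17,p34} W16={p16,p17,p19,p21} W23={p11,p15,p25} W24={p14,p20,p26} W25={p1,p11,p26} W26={p18,p20,p21} W34={p24,p28,p29} W35={p5,p9,p11} W36={p5,p22,p24} W45={p4,p13,p26} W46={p20,p24,p33} W56={p5,p6,p17}
  W123={p25} W126={p21} W134={p28} W145={p4} W156={p17} W235={p11} W245={p26} W246={p20} W346={p24} W356={p5}
C dims 6,15,10; δ0: rk 5, SNF 1^5; δ1: rk 10, SNF 1^9·2
degree 0: 6−5−0 = 1 → Ȟ^0 ≅ Z
degree 1: 15−10−5 = 0 → Ȟ^1 ≅ 0
degree 2: 10−0−10 = 0 plus torsion [2] → Ȟ^2 ≅ Z/2

Ȟ^0 ≅ Z; Ȟ^1 ≅ 0; Ȟ^2 ≅ Z/2


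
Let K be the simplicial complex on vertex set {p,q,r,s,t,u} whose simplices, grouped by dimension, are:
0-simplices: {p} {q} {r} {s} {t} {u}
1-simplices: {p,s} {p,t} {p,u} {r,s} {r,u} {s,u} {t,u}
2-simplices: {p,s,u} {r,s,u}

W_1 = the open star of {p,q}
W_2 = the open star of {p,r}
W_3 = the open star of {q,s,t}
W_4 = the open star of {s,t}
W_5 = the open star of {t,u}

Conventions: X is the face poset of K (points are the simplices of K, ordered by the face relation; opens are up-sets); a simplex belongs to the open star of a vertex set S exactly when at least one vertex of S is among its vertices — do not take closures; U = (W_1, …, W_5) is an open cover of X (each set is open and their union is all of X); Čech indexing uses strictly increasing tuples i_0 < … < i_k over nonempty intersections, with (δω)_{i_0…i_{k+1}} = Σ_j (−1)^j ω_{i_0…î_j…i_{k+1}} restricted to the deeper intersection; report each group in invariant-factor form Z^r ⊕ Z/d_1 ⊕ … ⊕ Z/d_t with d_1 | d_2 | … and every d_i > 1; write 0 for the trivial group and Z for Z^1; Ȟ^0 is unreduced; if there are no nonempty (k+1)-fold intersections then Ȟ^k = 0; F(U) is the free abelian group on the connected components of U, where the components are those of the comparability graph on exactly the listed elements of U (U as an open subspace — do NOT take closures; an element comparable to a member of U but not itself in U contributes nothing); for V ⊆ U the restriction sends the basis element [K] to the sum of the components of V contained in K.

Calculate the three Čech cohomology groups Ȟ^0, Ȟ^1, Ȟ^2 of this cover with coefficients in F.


cover nerve:
  W1={{p},{q},{p,s},{p,t},{p,u},{p,s,u}} W2={{p},{r},{p,s},{p,t},{p,u},{r,s},{r,u},{p,s,u},{r,s,u}} W3={{q},{s},{t},{p,s},{p,t},{r,s},{s,u},{t,u},{p,s,u},{r,s,u}} W4={{s},{t},{p,s},{p,t},{r,s},{s,u},{t,u},{p,s,u},{r,s,u}} W5={{t},{u},{p,t},{p,u},{r,u},{s,u},{t,u},{p,s,u},{r,s,u}}
  W12={{p},{p,s},{p,t},{p,u},{p,s,u}} W13={{q},{p,s},{p,t},{p,s,u}} W14={{p,s},{p,t},{p,s,u}} W15={{p,t},{p,u},{p,s,u}} W23={{p,s},{p,t},{r,s},{p,s,u},{r,s,u}} W24={{p,s},{p,t},{r,s},{p,s,u},{r,s,u}} W25={{p,t},{p,u},{r,u},{p,s,u},{r,s,u}} W34={{s},{t},{p,s},{p,t},{r,s},{s,u},{t,u},{p,s,u},{r,s,u}} W35={{t},{p,t},{s,u},{t,u},{p,s,u},{r,s,u}} W45={{t},{p,t},{s,u},{t,u},{p,s,u},{r,s,u}}
  W123={{p,s},{p,t},{p,s,u}} W124={{p,s},{p,t},{p,s,u}} W125={{p,t},{p,u},{p,s,u}} W134={{p,s},{p,t},{p,s,u}} W135={{p,t},{p,s,u}} W145={{p,t},{p,s,u}} W234={{p,s},{p,t},{r,s},{p,s,u},{r,s,u}} W235={{p,t},{p,s,u},{r,s,u}} W245={{p,t},{p,s,u},{r,s,u}} W345={{t},{p,t},{s,u},{t,u},{p,s,u},{r,s,u}}
  W1234={{p,s},{p,t},{p,s,u}} W1235={{p,t},{p,s,u}} W1245={{p,t},{p,s,u}} W1345={{p,t},{p,s,u}} W2345={{p,t},{p,s,u},{r,s,u}}
  W12345={{p,t},{p,s,u}}
components per intersection:
  W1: {{p},{p,s},{p,t},{p,u},{p,s,u}} {{q}}
  W2: {{p},{p,s},{p,t},{p,u},{p,s,u}} {{r},{r,s},{r,u},{r,s,u}}
  W3: {{q}} {{s},{p,s},{r,s},{s,u},{p,s,u},{r,s,u}} {{t},{p,t},{t,u}}
  W4: {{s},{p,s},{r,s},{s,u},{p,s,u},{r,s,u}} {{t},{p,t},{t,u}}
  W5: {{t},{u},{p,t},{p,u},{r,u},{s,u},{t,u},{p,s,u},{r,s,u}}
  W12: {{p},{p,s},{p,t},{p,u},{p,s,u}}
  W13: {{q}} {{p,s},{p,s,u}} {{p,t}}
  W14: {{p,s},{p,s,u}} {{p,t}}
  W15: {{p,t}} {{p,u},{p,s,u}}
  W23: {{p,s},{p,s,u}} {{p,t}} {{r,s},{r,s,u}}
  W24: {{p,s},{p,s,u}} {{p,t}} {{r,s},{r,s,u}}
  W25: {{p,t}} {{p,u},{p,s,u}} {{r,u},{r,s,u}}
  W34: {{s},{p,s},{r,s},{s,u},{p,s,u},{r,s,u}} {{t},{p,t},{t,u}}
  W35: {{t},{p,t},{t,u}} {{s,u},{p,s,u},{r,s,u}}
  W45: {{t},{p,t},{t,u}} {{s,u},{p,s,u},{r,s,u}}
  W123: {{p,s},{p,s,u}} {{p,t}}
  W124: {{p,s},{p,s,u}} {{p,t}}
  W125: {{p,t}} {{p,u},{p,s,u}}
  W134: {{p,s},{p,s,u}} {{p,t}}
  W135: {{p,t}} {{p,s,u}}
  W145: {{p,t}} {{p,s,u}}
  W234: {{p,s},{p,s,u}} {{p,t}} {{r,s},{r,s,u}}
  W235: {{p,t}} {{p,s,u}} {{r,s,u}}
  W245: {{p,t}} {{p,s,u}} {{r,s,u}}
  W345: {{t},{p,t},{t,u}} {{s,u},{p,s,u},{r,s,u}}
  W1234: {{p,s},{p,s,u}} {{p,t}}
  W1235: {{p,t}} {{p,s,u}}
  W1245: {{p,t}} {{p,s,u}}
  W1345: {{p,t}} {{p,s,u}}
  W2345: {{p,t}} {{p,s,u}} {{r,s,u}}
  W12345: {{p,t}} {{p,s,u}}
C dims 10,23,23,11; δ0: rk 8, SNF 1^8; δ1: rk 14, SNF 1^14; δ2: rk 9, SNF 1^9
Ȟ^0: (10−8)−0=2 ⇒ Z^2
Ȟ^1: (23−14)−8=1 ⇒ Z
Ȟ^2: (23−9)−14=0 ⇒ 0

Ȟ^0(U;F) ≅ Z^2; Ȟ^1(U;F) ≅ Z; Ȟ^2(U;F) ≅ 0


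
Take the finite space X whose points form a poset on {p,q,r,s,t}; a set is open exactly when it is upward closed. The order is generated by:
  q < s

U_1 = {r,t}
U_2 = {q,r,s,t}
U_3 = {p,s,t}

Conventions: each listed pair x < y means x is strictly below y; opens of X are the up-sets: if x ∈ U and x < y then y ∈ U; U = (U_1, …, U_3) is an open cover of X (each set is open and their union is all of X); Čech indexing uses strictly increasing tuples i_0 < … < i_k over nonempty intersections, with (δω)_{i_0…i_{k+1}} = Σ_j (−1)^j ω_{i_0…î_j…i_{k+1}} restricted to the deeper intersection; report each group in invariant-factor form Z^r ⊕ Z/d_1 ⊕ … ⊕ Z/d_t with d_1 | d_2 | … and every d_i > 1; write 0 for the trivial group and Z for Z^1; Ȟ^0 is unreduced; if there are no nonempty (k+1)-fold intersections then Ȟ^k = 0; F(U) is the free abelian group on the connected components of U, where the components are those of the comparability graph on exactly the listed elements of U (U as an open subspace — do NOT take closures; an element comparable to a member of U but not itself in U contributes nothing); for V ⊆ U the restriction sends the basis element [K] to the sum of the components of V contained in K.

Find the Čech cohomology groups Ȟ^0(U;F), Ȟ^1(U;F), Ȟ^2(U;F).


Ȟ^0(U;F) ≅ Z^4; Ȟ^1(U;F) ≅ 0; Ȟ^2(U;F) ≅ 0

nonempty overlaps:
  U12={r,t} U13={t} U23={s,t}
  U123={t}
components per intersection:
  U1: {r} {t}
  U2: {q,s} {r} {t}
  U3: {p} {s} {t}
  U12: {r} {t}
  U13: {t}
  U23: {s} {t}
  U123: {t}
C dims 8,5,1; δ0: rk 4, SNF 1^4; δ1: rk 1, SNF 1^1
degree 0: 8−4−0 = 4 → Ȟ^0 ≅ Z^4
degree 1: 5−1−4 = 0 → Ȟ^1 ≅ 0
degree 2: 1−0−1 = 0 → Ȟ^2 ≅ 0


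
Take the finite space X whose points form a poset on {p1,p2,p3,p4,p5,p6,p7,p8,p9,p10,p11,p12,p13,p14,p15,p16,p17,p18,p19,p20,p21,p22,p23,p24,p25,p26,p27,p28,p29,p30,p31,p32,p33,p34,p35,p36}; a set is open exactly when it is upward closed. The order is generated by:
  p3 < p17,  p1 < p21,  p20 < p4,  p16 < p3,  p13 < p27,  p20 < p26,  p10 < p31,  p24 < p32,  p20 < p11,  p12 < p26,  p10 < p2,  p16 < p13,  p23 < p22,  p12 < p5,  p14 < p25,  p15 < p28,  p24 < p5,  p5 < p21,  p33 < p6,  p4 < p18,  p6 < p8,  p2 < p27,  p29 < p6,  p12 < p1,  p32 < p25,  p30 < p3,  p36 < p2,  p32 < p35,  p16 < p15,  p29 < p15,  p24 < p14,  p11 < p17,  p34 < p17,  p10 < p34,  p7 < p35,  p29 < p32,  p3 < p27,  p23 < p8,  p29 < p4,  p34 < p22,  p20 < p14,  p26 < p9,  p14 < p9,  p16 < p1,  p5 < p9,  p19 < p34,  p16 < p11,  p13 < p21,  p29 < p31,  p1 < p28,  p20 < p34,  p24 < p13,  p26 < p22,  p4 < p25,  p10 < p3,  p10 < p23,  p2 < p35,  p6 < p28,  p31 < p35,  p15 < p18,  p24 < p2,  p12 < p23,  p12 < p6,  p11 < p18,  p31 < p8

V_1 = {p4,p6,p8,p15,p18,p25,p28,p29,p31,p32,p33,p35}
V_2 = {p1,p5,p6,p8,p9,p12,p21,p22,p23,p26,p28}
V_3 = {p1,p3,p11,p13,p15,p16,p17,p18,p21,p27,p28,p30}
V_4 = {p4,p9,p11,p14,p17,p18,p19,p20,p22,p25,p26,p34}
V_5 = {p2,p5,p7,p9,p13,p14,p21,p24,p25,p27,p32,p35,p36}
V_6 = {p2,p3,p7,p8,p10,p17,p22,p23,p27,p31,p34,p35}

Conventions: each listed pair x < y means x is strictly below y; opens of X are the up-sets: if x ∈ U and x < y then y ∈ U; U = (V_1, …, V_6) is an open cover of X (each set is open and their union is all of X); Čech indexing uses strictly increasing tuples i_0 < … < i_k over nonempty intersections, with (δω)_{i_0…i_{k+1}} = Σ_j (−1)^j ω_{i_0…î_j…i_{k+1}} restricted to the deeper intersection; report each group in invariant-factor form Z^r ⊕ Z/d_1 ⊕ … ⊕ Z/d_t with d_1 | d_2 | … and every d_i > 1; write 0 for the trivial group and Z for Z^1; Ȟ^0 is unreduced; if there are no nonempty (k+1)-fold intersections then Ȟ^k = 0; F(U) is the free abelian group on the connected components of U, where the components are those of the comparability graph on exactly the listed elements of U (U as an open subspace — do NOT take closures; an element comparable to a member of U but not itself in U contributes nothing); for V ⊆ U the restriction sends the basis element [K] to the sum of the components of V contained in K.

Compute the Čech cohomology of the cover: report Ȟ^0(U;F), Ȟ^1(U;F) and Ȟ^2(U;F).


nonempty overlaps:
  V12={p6,p8,p28} V13={p15,p18,p28} V14={p4,p18,p25} V15={p25,p32,p35} V16={p8,p31,p35} V23={p1,p21,p28} V24={p9,p22,p26} V25={p5,p9,p21} V26={p8,p22,p23} V34={p11,p17,p18} V35={p13,p21,p27} V36={p3,p17,p27} V45={p9,p14,p25} V46={p17,p22,p34} V56={p2,p7,p27,p35}
  V123={p28} V126={p8} V134={p18} V145={p25} V156={p35} V235={p21} V245={p9} V246={p22} V346={p17} V356={p27}
components per intersection:
  V1: {p4,p6,p8,p15,p18,p25,p28,p29,p31,p32,p33,p35}
  V2: {p1,p5,p6,p8,p9,p12,p21,p22,p23,p26,p28}
  V3: {p1,p3,p11,p13,p15,p16,p17,p18,p21,p27,p28,p30}
  V4: {p4,p9,p11,p14,p17,p18,p19,p20,p22,p25,p26,p34}
  V5: {p2,p5,p7,p9,p13,p14,p21,p24,p25,p27,p32,p35,p36}
  V6: {p2,p3,p7,p8,p10,p17,p22,p23,p27,p31,p34,p35}
  V12: {p6,p8,p28}
  V13: {p15,p18,p28}
  V14: {p4,p18,p25}
  V15: {p25,p32,p35}
  V16: {p8,p31,p35}
  V23: {p1,p21,p28}
  V24: {p9,p22,p26}
  V25: {p5,p9,p21}
  V26: {p8,p22,p23}
  V34: {p11,p17,p18}
  V35: {p13,p21,p27}
  V36: {p3,p17,p27}
  V45: {p9,p14,p25}
  V46: {p17,p22,p34}
  V56: {p2,p7,p27,p35}
  V123: {p28}
  V126: {p8}
  V134: {p18}
  V145: {p25}
  V156: {p35}
  V235: {p21}
  V245: {p9}
  V246: {p22}
  V346: {p17}
  V356: {p27}
C dims 6,15,10; δ0: rk 5, SNF 1^5; δ1: rk 10, SNF 1^9·2
degree 0: 6−5−0 = 1 → Ȟ^0 ≅ Z
degree 1: 15−10−5 = 0 → Ȟ^1 ≅ 0
degree 2: 10−0−10 = 0 plus torsion [2] → Ȟ^2 ≅ Z/2

Ȟ^0 = Z, Ȟ^1 = 0 and Ȟ^2 = Z/2


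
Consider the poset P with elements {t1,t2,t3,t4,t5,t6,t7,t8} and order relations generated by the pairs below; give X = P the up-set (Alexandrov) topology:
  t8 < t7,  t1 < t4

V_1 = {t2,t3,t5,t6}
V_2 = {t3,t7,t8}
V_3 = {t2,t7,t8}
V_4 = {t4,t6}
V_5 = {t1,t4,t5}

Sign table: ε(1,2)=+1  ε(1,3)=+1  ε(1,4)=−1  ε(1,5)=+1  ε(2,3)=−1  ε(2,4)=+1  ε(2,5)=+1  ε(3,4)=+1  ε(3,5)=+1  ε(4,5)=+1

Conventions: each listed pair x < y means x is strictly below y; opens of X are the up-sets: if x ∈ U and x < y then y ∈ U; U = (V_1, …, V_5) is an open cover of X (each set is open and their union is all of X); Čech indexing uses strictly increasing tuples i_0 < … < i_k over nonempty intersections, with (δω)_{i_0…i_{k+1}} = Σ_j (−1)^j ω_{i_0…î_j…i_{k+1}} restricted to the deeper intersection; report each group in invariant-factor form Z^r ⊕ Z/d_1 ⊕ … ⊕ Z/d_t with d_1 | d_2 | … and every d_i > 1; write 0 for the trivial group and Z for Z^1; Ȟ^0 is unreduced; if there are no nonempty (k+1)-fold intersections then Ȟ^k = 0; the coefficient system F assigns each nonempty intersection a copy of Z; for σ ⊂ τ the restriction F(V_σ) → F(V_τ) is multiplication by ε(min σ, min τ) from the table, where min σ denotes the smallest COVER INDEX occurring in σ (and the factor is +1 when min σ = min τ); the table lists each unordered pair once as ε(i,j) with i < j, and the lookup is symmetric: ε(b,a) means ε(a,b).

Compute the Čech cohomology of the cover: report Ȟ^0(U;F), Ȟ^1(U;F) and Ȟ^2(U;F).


Ȟ^0(U;F) ≅ 0,  Ȟ^1(U;F) ≅ Z ⊕ Z/2,  Ȟ^2(U;F) ≅ 0

intersection data:
  V12={t3} V13={t2} V14={t6} V15={t5} V23={t7,t8} V45={t4}
C dims 5,6; δ0: rk 5, SNF 1^4·2
Ȟ^0 = (5 − 5) − 0 = 0, so Ȟ^0 ≅ 0
Ȟ^1 = (6 − 0) − 5 = 1 plus torsion [2], so Ȟ^1 ≅ Z ⊕ Z/2
Ȟ^2 = (0 − 0) − 0 = 0, so Ȟ^2 ≅ 0


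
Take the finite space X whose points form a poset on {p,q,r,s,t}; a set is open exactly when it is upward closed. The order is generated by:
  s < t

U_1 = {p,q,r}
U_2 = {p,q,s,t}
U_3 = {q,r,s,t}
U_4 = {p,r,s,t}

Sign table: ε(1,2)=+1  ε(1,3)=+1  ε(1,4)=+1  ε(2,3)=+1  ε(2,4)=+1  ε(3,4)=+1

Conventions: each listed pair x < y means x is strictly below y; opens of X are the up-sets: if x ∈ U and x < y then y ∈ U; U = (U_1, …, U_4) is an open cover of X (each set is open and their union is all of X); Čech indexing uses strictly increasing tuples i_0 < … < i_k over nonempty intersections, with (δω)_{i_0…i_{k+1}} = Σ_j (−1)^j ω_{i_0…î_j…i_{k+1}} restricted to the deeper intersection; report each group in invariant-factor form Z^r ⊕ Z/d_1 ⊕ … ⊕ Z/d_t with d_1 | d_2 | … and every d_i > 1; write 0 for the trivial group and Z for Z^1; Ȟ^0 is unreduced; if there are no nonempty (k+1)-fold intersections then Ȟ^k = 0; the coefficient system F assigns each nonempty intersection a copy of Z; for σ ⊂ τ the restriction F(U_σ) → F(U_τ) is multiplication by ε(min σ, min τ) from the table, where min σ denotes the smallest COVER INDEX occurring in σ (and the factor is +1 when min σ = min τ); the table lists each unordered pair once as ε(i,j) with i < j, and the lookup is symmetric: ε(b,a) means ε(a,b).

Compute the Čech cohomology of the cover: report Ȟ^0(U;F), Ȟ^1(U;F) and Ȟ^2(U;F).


Ȟ^0 ≅ Z, Ȟ^1 ≅ 0 and Ȟ^2 ≅ Z

nerve of the cover:
  U12={p,q} U13={q,r} U14={p,r} U23={q,s,t} U24={p,s,t} U34={r,s,t}
  U123={q} U124={p} U134={r} U234={s,t}
C dims 4,6,4; δ0: rk 3, SNF 1^3; δ1: rk 3, SNF 1^3
Ȟ^0 = (4 − 3) − 0 = 1, so Ȟ^0 ≅ Z
Ȟ^1 = (6 − 3) − 3 = 0, so Ȟ^1 ≅ 0
Ȟ^2 = (4 − 0) − 3 = 1, so Ȟ^2 ≅ Z


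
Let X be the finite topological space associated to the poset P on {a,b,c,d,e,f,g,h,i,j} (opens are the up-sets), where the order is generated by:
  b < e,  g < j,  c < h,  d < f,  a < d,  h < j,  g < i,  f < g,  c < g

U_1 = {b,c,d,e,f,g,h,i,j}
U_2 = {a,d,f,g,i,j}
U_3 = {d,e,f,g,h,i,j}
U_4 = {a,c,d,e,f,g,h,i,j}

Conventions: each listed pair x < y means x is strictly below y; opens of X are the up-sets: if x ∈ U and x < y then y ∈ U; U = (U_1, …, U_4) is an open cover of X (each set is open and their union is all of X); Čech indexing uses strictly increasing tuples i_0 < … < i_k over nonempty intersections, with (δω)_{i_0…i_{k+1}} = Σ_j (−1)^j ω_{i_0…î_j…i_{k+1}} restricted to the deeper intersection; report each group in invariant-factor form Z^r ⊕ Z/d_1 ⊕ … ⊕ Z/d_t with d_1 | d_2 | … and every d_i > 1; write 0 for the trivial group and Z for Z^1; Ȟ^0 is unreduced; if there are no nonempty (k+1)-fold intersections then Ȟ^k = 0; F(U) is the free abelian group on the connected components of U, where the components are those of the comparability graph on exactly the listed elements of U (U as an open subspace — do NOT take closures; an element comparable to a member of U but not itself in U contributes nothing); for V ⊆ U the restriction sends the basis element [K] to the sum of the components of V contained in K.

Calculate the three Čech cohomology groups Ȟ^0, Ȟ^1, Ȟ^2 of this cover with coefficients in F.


nonempty intersections:
  U12={d,f,g,i,j} U13={d,e,f,g,h,i,j} U14={c,d,e,f,g,h,i,j} U23={d,f,g,i,j} U24={a,d,f,g,i,j} U34={d,e,f,g,h,i,j}
  U123={d,f,g,i,j} U124={d,f,g,i,j} U134={d,e,f,g,h,i,j} U234={d,f,g,i,j}
  U1234={d,f,g,i,j}
components per intersection:
  U1: {b,e} {c,d,f,g,h,i,j}
  U2: {a,d,f,g,i,j}
  U3: {d,f,g,h,i,j} {e}
  U4: {a,c,d,f,g,h,i,j} {e}
  U12: {d,f,g,i,j}
  U13: {d,f,g,h,i,j} {e}
  U14: {c,d,f,g,h,i,j} {e}
  U23: {d,f,g,i,j}
  U24: {a,d,f,g,i,j}
  U34: {d,f,g,h,i,j} {e}
  U123: {d,f,g,i,j}
  U124: {d,f,g,i,j}
  U134: {d,f,g,h,i,j} {e}
  U234: {d,f,g,i,j}
  U1234: {d,f,g,i,j}
C dims 7,9,5,1; δ0: rk 5, SNF 1^5; δ1: rk 4, SNF 1^4; δ2: rk 1, SNF 1^1
Ȟ^0: (7−5)−0=2 ⇒ Z^2
Ȟ^1: (9−4)−5=0 ⇒ 0
Ȟ^2: (5−1)−4=0 ⇒ 0

Ȟ^0 = Z^2; Ȟ^1 = 0; Ȟ^2 = 0


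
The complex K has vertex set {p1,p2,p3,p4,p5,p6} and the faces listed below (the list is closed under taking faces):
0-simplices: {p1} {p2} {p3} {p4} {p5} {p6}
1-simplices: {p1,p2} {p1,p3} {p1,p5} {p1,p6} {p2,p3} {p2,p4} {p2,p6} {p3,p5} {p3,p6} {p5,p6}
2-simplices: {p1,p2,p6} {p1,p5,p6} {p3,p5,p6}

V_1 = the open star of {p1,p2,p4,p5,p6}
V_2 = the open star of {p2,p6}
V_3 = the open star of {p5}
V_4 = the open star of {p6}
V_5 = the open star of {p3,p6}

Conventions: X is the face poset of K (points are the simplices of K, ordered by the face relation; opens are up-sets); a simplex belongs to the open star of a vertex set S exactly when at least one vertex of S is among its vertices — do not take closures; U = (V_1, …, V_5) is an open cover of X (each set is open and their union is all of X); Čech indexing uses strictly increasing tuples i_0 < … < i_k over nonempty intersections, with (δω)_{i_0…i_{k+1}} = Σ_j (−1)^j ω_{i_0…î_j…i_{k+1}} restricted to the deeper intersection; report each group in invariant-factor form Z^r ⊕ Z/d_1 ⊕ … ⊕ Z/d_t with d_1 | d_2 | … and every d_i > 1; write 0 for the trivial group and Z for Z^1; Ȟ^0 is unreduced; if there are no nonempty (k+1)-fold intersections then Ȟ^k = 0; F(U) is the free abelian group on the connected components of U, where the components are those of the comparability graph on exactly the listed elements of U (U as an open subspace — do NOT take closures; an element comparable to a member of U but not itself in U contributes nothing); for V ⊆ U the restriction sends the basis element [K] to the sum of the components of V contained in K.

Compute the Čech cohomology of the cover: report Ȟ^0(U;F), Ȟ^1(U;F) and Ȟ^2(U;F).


Ȟ^0 ≅ Z, Ȟ^1 ≅ Z^2, Ȟ^2 ≅ 0

nerve of the cover:
  V1={{p1},{p2},{p4},{p5},{p6},{p1,p2},{p1,p3},{p1,p5},{p1,p6},{p2,p3},{p2,p4},{p2,p6},{p3,p5},{p3,p6},{p5,p6},{p1,p2,p6},{p1,p5,p6},{p3,p5,p6}} V2={{p2},{p6},{p1,p2},{p1,p6},{p2,p3},{p2,p4},{p2,p6},{p3,p6},{p5,p6},{p1,p2,p6},{p1,p5,p6},{p3,p5,p6}} V3={{p5},{p1,p5},{p3,p5},{p5,p6},{p1,p5,p6},{p3,p5,p6}} V4={{p6},{p1,p6},{p2,p6},{p3,p6},{p5,p6},{p1,p2,p6},{p1,p5,p6},{p3,p5,p6}} V5={{p3},{p6},{p1,p3},{p1,p6},{p2,p3},{p2,p6},{p3,p5},{p3,p6},{p5,p6},{p1,p2,p6},{p1,p5,p6},{p3,p5,p6}}
  V12={{p2},{p6},{p1,p2},{p1,p6},{p2,p3},{p2,p4},{p2,p6},{p3,p6},{p5,p6},{p1,p2,p6},{p1,p5,p6},{p3,p5,p6}} V13={{p5},{p1,p5},{p3,p5},{p5,p6},{p1,p5,p6},{p3,p5,p6}} V14={{p6},{p1,p6},{p2,p6},{p3,p6},{p5,p6},{p1,p2,p6},{p1,p5,p6},{p3,p5,p6}} V15={{p6},{p1,p3},{p1,p6},{p2,p3},{p2,p6},{p3,p5},{p3,p6},{p5,p6},{p1,p2,p6},{p1,p5,p6},{p3,p5,p6}} V23={{p5,p6},{p1,p5,p6},{p3,p5,p6}} V24={{p6},{p1,p6},{p2,p6},{p3,p6},{p5,p6},{p1,p2,p6},{p1,p5,p6},{p3,p5,p6}} V25={{p6},{p1,p6},{p2,p3},{p2,p6},{p3,p6},{p5,p6},{p1,p2,p6},{p1,p5,p6},{p3,p5,p6}} V34={{p5,p6},{p1,p5,p6},{p3,p5,p6}} V35={{p3,p5},{p5,p6},{p1,p5,p6},{p3,p5,p6}} V45={{p6},{p1,p6},{p2,p6},{p3,p6},{p5,p6},{p1,p2,p6},{p1,p5,p6},{p3,p5,p6}}
  V123={{p5,p6},{p1,p5,p6},{p3,p5,p6}} V124={{p6},{p1,p6},{p2,p6},{p3,p6},{p5,p6},{p1,p2,p6},{p1,p5,p6},{p3,p5,p6}} V125={{p6},{p1,p6},{p2,p3},{p2,p6},{p3,p6},{p5,p6},{p1,p2,p6},{p1,p5,p6},{p3,p5,p6}} V134={{p5,p6},{p1,p5,p6},{p3,p5,p6}} V135={{p3,p5},{p5,p6},{p1,p5,p6},{p3,p5,p6}} V145={{p6},{p1,p6},{p2,p6},{p3,p6},{p5,p6},{p1,p2,p6},{p1,p5,p6},{p3,p5,p6}} V234={{p5,p6},{p1,p5,p6},{p3,p5,p6}} V235={{p5,p6},{p1,p5,p6},{p3,p5,p6}} V245={{p6},{p1,p6},{p2,p6},{p3,p6},{p5,p6},{p1,p2,p6},{p1,p5,p6},{p3,p5,p6}} V345={{p5,p6},{p1,p5,p6},{p3,p5,p6}}
  V1234={{p5,p6},{p1,p5,p6},{p3,p5,p6}} V1235={{p5,p6},{p1,p5,p6},{p3,p5,p6}} V1245={{p6},{p1,p6},{p2,p6},{p3,p6},{p5,p6},{p1,p2,p6},{p1,p5,p6},{p3,p5,p6}} V1345={{p5,p6},{p1,p5,p6},{p3,p5,p6}} V2345={{p5,p6},{p1,p5,p6},{p3,p5,p6}}
  V12345={{p5,p6},{p1,p5,p6},{p3,p5,p6}}
components per intersection:
  V1: {{p1},{p2},{p4},{p5},{p6},{p1,p2},{p1,p3},{p1,p5},{p1,p6},{p2,p3},{p2,p4},{p2,p6},{p3,p5},{p3,p6},{p5,p6},{p1,p2,p6},{p1,p5,p6},{p3,p5,p6}}
  V2: {{p2},{p6},{p1,p2},{p1,p6},{p2,p3},{p2,p4},{p2,p6},{p3,p6},{p5,p6},{p1,p2,p6},{p1,p5,p6},{p3,p5,p6}}
  V3: {{p5},{p1,p5},{p3,p5},{p5,p6},{p1,p5,p6},{p3,p5,p6}}
  V4: {{p6},{p1,p6},{p2,p6},{p3,p6},{p5,p6},{p1,p2,p6},{p1,p5,p6},{p3,p5,p6}}
  V5: {{p3},{p6},{p1,p3},{p1,p6},{p2,p3},{p2,p6},{p3,p5},{p3,p6},{p5,p6},{p1,p2,p6},{p1,p5,p6},{p3,p5,p6}}
  V12: {{p2},{p6},{p1,p2},{p1,p6},{p2,p3},{p2,p4},{p2,p6},{p3,p6},{p5,p6},{p1,p2,p6},{p1,p5,p6},{p3,p5,p6}}
  V13: {{p5},{p1,p5},{p3,p5},{p5,p6},{p1,p5,p6},{p3,p5,p6}}
  V14: {{p6},{p1,p6},{p2,p6},{p3,p6},{p5,p6},{p1,p2,p6},{p1,p5,p6},{p3,p5,p6}}
  V15: {{p6},{p1,p6},{p2,p6},{p3,p5},{p3,p6},{p5,p6},{p1,p2,p6},{p1,p5,p6},{p3,p5,p6}} {{p1,p3}} {{p2,p3}}
  V23: {{p5,p6},{p1,p5,p6},{p3,p5,p6}}
  V24: {{p6},{p1,p6},{p2,p6},{p3,p6},{p5,p6},{p1,p2,p6},{p1,p5,p6},{p3,p5,p6}}
  V25: {{p6},{p1,p6},{p2,p6},{p3,p6},{p5,p6},{p1,p2,p6},{p1,p5,p6},{p3,p5,p6}} {{p2,p3}}
  V34: {{p5,p6},{p1,p5,p6},{p3,p5,p6}}
  V35: {{p3,p5},{p5,p6},{p1,p5,p6},{p3,p5,p6}}
  V45: {{p6},{p1,p6},{p2,p6},{p3,p6},{p5,p6},{p1,p2,p6},{p1,p5,p6},{p3,p5,p6}}
  V123: {{p5,p6},{p1,p5,p6},{p3,p5,p6}}
  V124: {{p6},{p1,p6},{p2,p6},{p3,p6},{p5,p6},{p1,p2,p6},{p1,p5,p6},{p3,p5,p6}}
  V125: {{p6},{p1,p6},{p2,p6},{p3,p6},{p5,p6},{p1,p2,p6},{p1,p5,p6},{p3,p5,p6}} {{p2,p3}}
  V134: {{p5,p6},{p1,p5,p6},{p3,p5,p6}}
  V135: {{p3,p5},{p5,p6},{p1,p5,p6},{p3,p5,p6}}
  V145: {{p6},{p1,p6},{p2,p6},{p3,p6},{p5,p6},{p1,p2,p6},{p1,p5,p6},{p3,p5,p6}}
  V234: {{p5,p6},{p1,p5,p6},{p3,p5,p6}}
  V235: {{p5,p6},{p1,p5,p6},{p3,p5,p6}}
  V245: {{p6},{p1,p6},{p2,p6},{p3,p6},{p5,p6},{p1,p2,p6},{p1,p5,p6},{p3,p5,p6}}
  V345: {{p5,p6},{p1,p5,p6},{p3,p5,p6}}
  V1234: {{p5,p6},{p1,p5,p6},{p3,p5,p6}}
  V1235: {{p5,p6},{p1,p5,p6},{p3,p5,p6}}
  V1245: {{p6},{p1,p6},{p2,p6},{p3,p6},{p5,p6},{p1,p2,p6},{p1,p5,p6},{p3,p5,p6}}
  V1345: {{p5,p6},{p1,p5,p6},{p3,p5,p6}}
  V2345: {{p5,p6},{p1,p5,p6},{p3,p5,p6}}
  V12345: {{p5,p6},{p1,p5,p6},{p3,p5,p6}}
C dims 5,13,11,5; δ0: rk 4, SNF 1^4; δ1: rk 7, SNF 1^7; δ2: rk 4, SNF 1^4
Ȟ^0 = (5 − 4) − 0 = 1, so Ȟ^0 ≅ Z
Ȟ^1 = (13 − 7) − 4 = 2, so Ȟ^1 ≅ Z^2
Ȟ^2 = (11 − 4) − 7 = 0, so Ȟ^2 ≅ 0
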